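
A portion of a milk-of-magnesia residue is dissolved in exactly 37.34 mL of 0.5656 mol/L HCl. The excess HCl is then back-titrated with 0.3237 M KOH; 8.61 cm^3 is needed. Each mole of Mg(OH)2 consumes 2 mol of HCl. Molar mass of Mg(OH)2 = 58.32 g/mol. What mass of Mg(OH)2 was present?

Total n(HCl) added = 0.5656 x 0.03734 = 0.02112 mol.
n(KOH) used = 0.3237 x 0.008610 = 0.002787 mol, which equals the excess n(HCl).
So n(HCl) consumed by the sample = 0.02112 - 0.002787 = 0.01833 mol.
n(Mg(OH)2) = 0.01833 / 2 = 0.009166 mol.
mass = 0.009166 mol x 58.32 g/mol = 0.535 g.

0.535 g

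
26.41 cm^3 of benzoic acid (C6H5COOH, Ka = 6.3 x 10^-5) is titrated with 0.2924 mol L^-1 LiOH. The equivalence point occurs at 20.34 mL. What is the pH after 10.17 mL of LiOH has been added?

4.20

10.17 mL is exactly half the equivalence volume (20.34/2), i.e. the half-equivalence point.
There, n(HA) = n(A^-), so pH = pKa = -log(6.3 x 10^-5) = 4.20.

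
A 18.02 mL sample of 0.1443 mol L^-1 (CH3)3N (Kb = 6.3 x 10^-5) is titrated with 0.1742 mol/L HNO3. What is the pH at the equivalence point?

n((CH3)3N) = 0.1443 x 0.01802 = 0.002600 mol; V(HNO3) at equivalence = 0.002600/0.1742 = 0.01493 L.
At equivalence the base is fully converted to (CH3)3NH+; total volume = 0.03295 L, so [(CH3)3NH+] = 0.002600/0.03295 = 0.07892 M.
Ka((CH3)3NH+) = Kw/Kb = 1.0e-14 / 6.3 x 10^-5 = 1.59e-10.
[H^+] = sqrt(Ka x [(CH3)3NH+]) = sqrt(1.59e-10 x 0.07892) = 3.54e-6 M.
pH = -log(3.54e-6) = 5.45.

5.45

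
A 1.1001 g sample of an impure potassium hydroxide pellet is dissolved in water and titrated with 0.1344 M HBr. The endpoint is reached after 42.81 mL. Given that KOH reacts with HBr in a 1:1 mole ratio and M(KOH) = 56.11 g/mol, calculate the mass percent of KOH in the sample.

29.3%

n(HBr) = 0.1344 x 0.04281 = 0.005754 mol.
n(KOH) = 0.005754 / 1 = 0.005754 mol.
mass of KOH = 0.005754 x 56.11 = 0.3228 g.
% purity = 0.3228 / 1.1001 x 100 = 29.3%.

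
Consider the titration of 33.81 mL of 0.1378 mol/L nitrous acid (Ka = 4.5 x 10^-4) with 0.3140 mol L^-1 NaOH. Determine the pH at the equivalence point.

n(HNO2) = 0.1378 x 0.03381 = 0.004659 mol; V(NaOH) at equivalence = 0.004659/0.3140 = 0.01484 L.
At equivalence all the acid is converted to NO2-; total volume = 0.03381 + 0.01484 = 0.04865 L, so [NO2-] = 0.004659/0.04865 = 0.09577 M.
Kb = Kw/Ka = 1.0e-14 / 4.5 x 10^-4 = 2.22e-11.
[OH^-] = sqrt(Kb x [NO2-]) = sqrt(2.22e-11 x 0.09577) = 1.46e-6 M.
pOH = 5.84, so pH = 14.00 - 5.84 = 8.16.

8.16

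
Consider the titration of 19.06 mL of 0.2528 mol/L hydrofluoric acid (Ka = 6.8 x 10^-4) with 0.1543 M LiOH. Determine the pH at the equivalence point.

n(HF) = 0.2528 x 0.01906 = 0.004818 mol; V(LiOH) at equivalence = 0.004818/0.1543 = 0.03123 L.
At equivalence all the acid is converted to F-; total volume = 0.01906 + 0.03123 = 0.05029 L, so [F-] = 0.004818/0.05029 = 0.09582 M.
Kb = Kw/Ka = 1.0e-14 / 6.8 x 10^-4 = 1.47e-11.
[OH^-] = sqrt(Kb x [F-]) = sqrt(1.47e-11 x 0.09582) = 1.19e-6 M.
pOH = 5.93, so pH = 14.00 - 5.93 = 8.07.

8.07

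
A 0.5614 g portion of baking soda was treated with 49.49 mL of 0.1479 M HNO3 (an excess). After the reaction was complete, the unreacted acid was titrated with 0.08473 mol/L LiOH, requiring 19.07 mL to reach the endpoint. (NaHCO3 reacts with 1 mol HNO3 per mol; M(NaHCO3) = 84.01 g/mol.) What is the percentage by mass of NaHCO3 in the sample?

85.4%

Total n(HNO3) added = 0.1479 x 0.04949 = 0.007320 mol.
n(LiOH) used = 0.08473 x 0.01907 = 0.001616 mol, which equals the excess n(HNO3).
So n(HNO3) consumed by the sample = 0.007320 - 0.001616 = 0.005704 mol.
n(NaHCO3) = 0.005704 / 1 = 0.005704 mol.
mass NaHCO3 = 0.005704 x 84.01 = 0.4792 g, so %NaHCO3 = 0.4792/0.5614 x 100 = 85.4%.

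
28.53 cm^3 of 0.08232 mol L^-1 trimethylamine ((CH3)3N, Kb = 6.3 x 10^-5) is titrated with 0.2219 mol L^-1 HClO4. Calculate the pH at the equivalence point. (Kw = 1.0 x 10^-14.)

n((CH3)3N) = 0.08232 x 0.02853 = 0.002349 mol; V(HClO4) at equivalence = 0.002349/0.2219 = 0.01058 L.
At equivalence the base is fully converted to (CH3)3NH+; total volume = 0.03911 L, so [(CH3)3NH+] = 0.002349/0.03911 = 0.06004 M.
Ka((CH3)3NH+) = Kw/Kb = 1.0e-14 / 6.3 x 10^-5 = 1.59e-10.
[H^+] = sqrt(Ka x [(CH3)3NH+]) = sqrt(1.59e-10 x 0.06004) = 3.09e-6 M.
pH = -log(3.09e-6) = 5.51.

5.51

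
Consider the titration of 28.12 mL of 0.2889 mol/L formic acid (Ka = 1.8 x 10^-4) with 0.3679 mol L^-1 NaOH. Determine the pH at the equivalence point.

8.48

n(HCOOH) = 0.2889 x 0.02812 = 0.008124 mol; V(NaOH) at equivalence = 0.008124/0.3679 = 0.02208 L.
At equivalence all the acid is converted to HCOO-; total volume = 0.02812 + 0.02208 = 0.05020 L, so [HCOO-] = 0.008124/0.05020 = 0.1618 M.
Kb = Kw/Ka = 1.0e-14 / 1.8 x 10^-4 = 5.56e-11.
[OH^-] = sqrt(Kb x [HCOO-]) = sqrt(5.56e-11 x 0.1618) = 3.00e-6 M.
pOH = 5.52, so pH = 14.00 - 5.52 = 8.48.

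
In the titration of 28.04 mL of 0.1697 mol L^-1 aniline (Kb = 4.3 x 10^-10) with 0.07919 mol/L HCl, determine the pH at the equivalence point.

2.95

n(C6H5NH2) = 0.1697 x 0.02804 = 0.004758 mol; V(HCl) at equivalence = 0.004758/0.07919 = 0.06009 L.
At equivalence the base is fully converted to C6H5NH3+; total volume = 0.08813 L, so [C6H5NH3+] = 0.004758/0.08813 = 0.05399 M.
Ka(C6H5NH3+) = Kw/Kb = 1.0e-14 / 4.3 x 10^-10 = 2.33e-5.
[H^+] = sqrt(Ka x [C6H5NH3+]) = sqrt(2.33e-5 x 0.05399) = 0.00112 M.
pH = -log(0.00112) = 2.95.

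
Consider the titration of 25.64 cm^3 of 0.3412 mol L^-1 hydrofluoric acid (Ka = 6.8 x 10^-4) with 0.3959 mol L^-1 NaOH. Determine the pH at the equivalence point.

8.22

n(HF) = 0.3412 x 0.02564 = 0.008748 mol; V(NaOH) at equivalence = 0.008748/0.3959 = 0.02210 L.
At equivalence all the acid is converted to F-; total volume = 0.02564 + 0.02210 = 0.04774 L, so [F-] = 0.008748/0.04774 = 0.1833 M.
Kb = Kw/Ka = 1.0e-14 / 6.8 x 10^-4 = 1.47e-11.
[OH^-] = sqrt(Kb x [F-]) = sqrt(1.47e-11 x 0.1833) = 1.64e-6 M.
pOH = 5.78, so pH = 14.00 - 5.78 = 8.22.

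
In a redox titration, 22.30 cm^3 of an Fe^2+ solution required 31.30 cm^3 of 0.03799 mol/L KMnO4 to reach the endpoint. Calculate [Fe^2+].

0.267 M

n(KMnO4) = 0.03799 x 0.03130 = 0.001189 mol.
From the balanced equation, 1 mol KMnO4 reacts with 5 mol Fe^2+, so n(Fe^2+) = 0.001189 x 5/1 = 0.005945 mol.
[Fe^2+] = 0.005945 / 0.02230 L = 0.267 M.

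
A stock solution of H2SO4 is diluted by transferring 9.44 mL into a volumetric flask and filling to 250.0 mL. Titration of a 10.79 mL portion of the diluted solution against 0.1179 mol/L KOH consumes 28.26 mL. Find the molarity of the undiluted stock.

n(KOH) = 0.1179 x 0.02826 = 0.003332 mol.
n(H2SO4) in the aliquot = 0.003332 x 1/2 = 0.001666 mol.
[diluted H2SO4] = 0.001666 / 0.01079 = 0.1544 M.
Dilution factor = 250.0/9.440 = 26.48, so [stock] = 0.1544 x 26.48 = 4.09 M.

4.09 M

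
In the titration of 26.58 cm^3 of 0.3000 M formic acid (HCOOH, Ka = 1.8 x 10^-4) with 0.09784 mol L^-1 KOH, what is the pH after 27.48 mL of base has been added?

Initial n(HCOOH) = 0.3000 x 0.02658 = 0.007974 mol.
n(KOH) added = 0.09784 x 0.02748 = 0.002689 mol, converting that many moles of HCOOH to HCOO-.
Remaining n(HCOOH) = 0.005285 mol; n(HCOO-) = 0.002689 mol.
By Henderson-Hasselbalch, pH = pKa + log([A^-]/[HA]) = 3.74 + log(0.002689/0.005285) = 3.74 + (-0.29) = 3.45.

3.45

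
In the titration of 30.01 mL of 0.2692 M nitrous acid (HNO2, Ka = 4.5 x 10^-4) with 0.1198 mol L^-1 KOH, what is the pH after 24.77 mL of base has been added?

Initial n(HNO2) = 0.2692 x 0.03001 = 0.008079 mol.
n(KOH) added = 0.1198 x 0.02477 = 0.002967 mol, converting that many moles of HNO2 to NO2-.
Remaining n(HNO2) = 0.005111 mol; n(NO2-) = 0.002967 mol.
By Henderson-Hasselbalch, pH = pKa + log([A^-]/[HA]) = 3.35 + log(0.002967/0.005111) = 3.35 + (-0.24) = 3.11.

3.11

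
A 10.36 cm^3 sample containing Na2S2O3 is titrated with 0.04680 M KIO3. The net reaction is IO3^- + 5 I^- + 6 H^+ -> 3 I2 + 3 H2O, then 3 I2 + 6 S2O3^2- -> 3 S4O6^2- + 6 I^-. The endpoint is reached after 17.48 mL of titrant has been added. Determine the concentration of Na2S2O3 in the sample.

n(KIO3) = 0.04680 x 0.01748 = 0.0008181 mol.
From the balanced equation, 1 mol KIO3 reacts with 6 mol Na2S2O3, so n(Na2S2O3) = 0.0008181 x 6/1 = 0.004908 mol.
[Na2S2O3] = 0.004908 / 0.01036 L = 0.474 M.

0.474 M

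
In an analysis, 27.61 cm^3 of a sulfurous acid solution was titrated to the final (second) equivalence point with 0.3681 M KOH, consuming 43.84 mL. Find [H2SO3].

0.292 M

n(KOH) = 0.3681 x 0.04384 = 0.01614 mol.
At the final (second) equivalence point, 2 mol OH^- react per mol H2SO3, so n(H2SO3) = 0.01614 / 2 = 0.008069 mol.
[H2SO3] = 0.008069 / 0.02761 L = 0.292 M.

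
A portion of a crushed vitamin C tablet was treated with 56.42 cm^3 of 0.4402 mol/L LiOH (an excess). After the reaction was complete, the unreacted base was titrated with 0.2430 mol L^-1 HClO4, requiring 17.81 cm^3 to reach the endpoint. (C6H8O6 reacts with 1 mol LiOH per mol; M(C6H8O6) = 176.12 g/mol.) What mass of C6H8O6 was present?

Total n(LiOH) added = 0.4402 x 0.05642 = 0.02484 mol.
n(HClO4) used = 0.2430 x 0.01781 = 0.004328 mol, which equals the excess n(LiOH).
So n(LiOH) consumed by the sample = 0.02484 - 0.004328 = 0.02051 mol.
n(C6H8O6) = 0.02051 / 1 = 0.02051 mol.
mass = 0.02051 mol x 176.12 g/mol = 3.61 g.

3.61 g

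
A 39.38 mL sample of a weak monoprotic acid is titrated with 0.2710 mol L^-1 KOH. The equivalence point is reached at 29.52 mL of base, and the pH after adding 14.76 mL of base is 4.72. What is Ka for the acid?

14.76 mL is half of the equivalence volume, so this is the half-equivalence point where [HA] = [A^-].
At half-equivalence pH = pKa, so pKa = 4.72.
Ka = 10^(-4.72) = 1.9 x 10^-5.

1.9 x 10^-5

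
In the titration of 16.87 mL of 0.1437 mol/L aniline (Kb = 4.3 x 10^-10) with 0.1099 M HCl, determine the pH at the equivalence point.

2.92

n(C6H5NH2) = 0.1437 x 0.01687 = 0.002424 mol; V(HCl) at equivalence = 0.002424/0.1099 = 0.02206 L.
At equivalence the base is fully converted to C6H5NH3+; total volume = 0.03893 L, so [C6H5NH3+] = 0.002424/0.03893 = 0.06227 M.
Ka(C6H5NH3+) = Kw/Kb = 1.0e-14 / 4.3 x 10^-10 = 2.33e-5.
[H^+] = sqrt(Ka x [C6H5NH3+]) = sqrt(2.33e-5 x 0.06227) = 0.00120 M.
pH = -log(0.00120) = 2.92.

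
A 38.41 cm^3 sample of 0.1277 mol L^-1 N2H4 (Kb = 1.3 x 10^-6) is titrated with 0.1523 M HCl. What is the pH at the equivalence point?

n(N2H4) = 0.1277 x 0.03841 = 0.004905 mol; V(HCl) at equivalence = 0.004905/0.1523 = 0.03221 L.
At equivalence the base is fully converted to N2H5+; total volume = 0.07062 L, so [N2H5+] = 0.004905/0.07062 = 0.06946 M.
Ka(N2H5+) = Kw/Kb = 1.0e-14 / 1.3 x 10^-6 = 7.69e-9.
[H^+] = sqrt(Ka x [N2H5+]) = sqrt(7.69e-9 x 0.06946) = 2.31e-5 M.
pH = -log(2.31e-5) = 4.64.

4.64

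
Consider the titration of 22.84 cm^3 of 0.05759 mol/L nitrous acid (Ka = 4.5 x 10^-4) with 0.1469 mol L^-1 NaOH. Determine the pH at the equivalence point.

n(HNO2) = 0.05759 x 0.02284 = 0.001315 mol; V(NaOH) at equivalence = 0.001315/0.1469 = 0.008954 L.
At equivalence all the acid is converted to NO2-; total volume = 0.02284 + 0.008954 = 0.03179 L, so [NO2-] = 0.001315/0.03179 = 0.04137 M.
Kb = Kw/Ka = 1.0e-14 / 4.5 x 10^-4 = 2.22e-11.
[OH^-] = sqrt(Kb x [NO2-]) = sqrt(2.22e-11 x 0.04137) = 9.59e-7 M.
pOH = 6.02, so pH = 14.00 - 6.02 = 7.98.

7.98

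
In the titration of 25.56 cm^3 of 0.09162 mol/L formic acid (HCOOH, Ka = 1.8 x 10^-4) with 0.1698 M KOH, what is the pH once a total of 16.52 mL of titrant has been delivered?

12.04

n(acid) = 0.09162 x 0.02556 = 0.002342 mol; n(KOH) added = 0.1698 x 0.01652 = 0.002805 mol.
Base is in excess by 0.002805 - 0.002342 = 0.0004633 mol in a total volume of 0.04208 L.
[OH^-] = 0.0004633/0.04208 = 0.01101 M, so pOH = 1.96 and pH = 14.00 - 1.96 = 12.04.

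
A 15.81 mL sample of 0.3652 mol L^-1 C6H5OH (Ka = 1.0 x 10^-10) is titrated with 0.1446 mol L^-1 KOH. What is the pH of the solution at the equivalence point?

n(C6H5OH) = 0.3652 x 0.01581 = 0.005774 mol; V(KOH) at equivalence = 0.005774/0.1446 = 0.03993 L.
At equivalence all the acid is converted to C6H5O-; total volume = 0.01581 + 0.03993 = 0.05574 L, so [C6H5O-] = 0.005774/0.05574 = 0.1036 M.
Kb = Kw/Ka = 1.0e-14 / 1.0 x 10^-10 = 0.000100.
[OH^-] = sqrt(Kb x [C6H5O-]) = sqrt(0.000100 x 0.1036) = 0.00322 M.
pOH = 2.49, so pH = 14.00 - 2.49 = 11.51.

11.51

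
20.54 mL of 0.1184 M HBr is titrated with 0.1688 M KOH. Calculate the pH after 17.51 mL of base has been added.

n(acid) = 0.1184 x 0.02054 = 0.002432 mol; n(KOH) added = 0.1688 x 0.01751 = 0.002956 mol.
Base is in excess by 0.002956 - 0.002432 = 0.0005238 mol in a total volume of 0.03805 L.
[OH^-] = 0.0005238/0.03805 = 0.01376 M, so pOH = 1.86 and pH = 14.00 - 1.86 = 12.14.

12.14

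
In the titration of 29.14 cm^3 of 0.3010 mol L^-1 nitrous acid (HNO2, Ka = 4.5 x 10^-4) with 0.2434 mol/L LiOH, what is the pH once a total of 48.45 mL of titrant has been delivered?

n(acid) = 0.3010 x 0.02914 = 0.008771 mol; n(LiOH) added = 0.2434 x 0.04845 = 0.01179 mol.
Base is in excess by 0.01179 - 0.008771 = 0.003022 mol in a total volume of 0.07759 L.
[OH^-] = 0.003022/0.07759 = 0.03894 M, so pOH = 1.41 and pH = 14.00 - 1.41 = 12.59.

12.59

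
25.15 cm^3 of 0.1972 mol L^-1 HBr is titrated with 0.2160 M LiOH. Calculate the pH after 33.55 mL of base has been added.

n(acid) = 0.1972 x 0.02515 = 0.004960 mol; n(LiOH) added = 0.2160 x 0.03355 = 0.007247 mol.
Base is in excess by 0.007247 - 0.004960 = 0.002287 mol in a total volume of 0.05870 L.
[OH^-] = 0.002287/0.05870 = 0.03896 M, so pOH = 1.41 and pH = 14.00 - 1.41 = 12.59.

12.59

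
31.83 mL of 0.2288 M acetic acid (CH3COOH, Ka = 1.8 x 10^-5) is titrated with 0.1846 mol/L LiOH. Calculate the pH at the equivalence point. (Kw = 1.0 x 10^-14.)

n(CH3COOH) = 0.2288 x 0.03183 = 0.007283 mol; V(LiOH) at equivalence = 0.007283/0.1846 = 0.03945 L.
At equivalence all the acid is converted to CH3COO-; total volume = 0.03183 + 0.03945 = 0.07128 L, so [CH3COO-] = 0.007283/0.07128 = 0.1022 M.
Kb = Kw/Ka = 1.0e-14 / 1.8 x 10^-5 = 5.56e-10.
[OH^-] = sqrt(Kb x [CH3COO-]) = sqrt(5.56e-10 x 0.1022) = 7.53e-6 M.
pOH = 5.12, so pH = 14.00 - 5.12 = 8.88.

8.88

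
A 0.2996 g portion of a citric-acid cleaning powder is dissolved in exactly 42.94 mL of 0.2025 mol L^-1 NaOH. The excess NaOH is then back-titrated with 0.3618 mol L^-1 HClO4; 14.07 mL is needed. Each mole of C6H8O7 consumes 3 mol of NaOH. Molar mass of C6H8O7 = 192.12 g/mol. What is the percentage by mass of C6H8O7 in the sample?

Total n(NaOH) added = 0.2025 x 0.04294 = 0.008695 mol.
n(HClO4) used = 0.3618 x 0.01407 = 0.005091 mol, which equals the excess n(NaOH).
So n(NaOH) consumed by the sample = 0.008695 - 0.005091 = 0.003605 mol.
n(C6H8O7) = 0.003605 / 3 = 0.001202 mol.
mass C6H8O7 = 0.001202 x 192.12 = 0.2309 g, so %C6H8O7 = 0.2309/0.2996 x 100 = 77.1%.

77.1%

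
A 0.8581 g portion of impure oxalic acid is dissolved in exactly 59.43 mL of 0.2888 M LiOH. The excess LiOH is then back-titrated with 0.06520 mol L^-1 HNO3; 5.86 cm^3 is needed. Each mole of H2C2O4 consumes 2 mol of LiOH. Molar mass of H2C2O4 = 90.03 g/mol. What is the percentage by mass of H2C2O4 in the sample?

Total n(LiOH) added = 0.2888 x 0.05943 = 0.01716 mol.
n(HNO3) used = 0.06520 x 0.005860 = 0.0003821 mol, which equals the excess n(LiOH).
So n(LiOH) consumed by the sample = 0.01716 - 0.0003821 = 0.01678 mol.
n(H2C2O4) = 0.01678 / 2 = 0.008391 mol.
mass H2C2O4 = 0.008391 x 90.03 = 0.7554 g, so %H2C2O4 = 0.7554/0.8581 x 100 = 88.0%.

88.0%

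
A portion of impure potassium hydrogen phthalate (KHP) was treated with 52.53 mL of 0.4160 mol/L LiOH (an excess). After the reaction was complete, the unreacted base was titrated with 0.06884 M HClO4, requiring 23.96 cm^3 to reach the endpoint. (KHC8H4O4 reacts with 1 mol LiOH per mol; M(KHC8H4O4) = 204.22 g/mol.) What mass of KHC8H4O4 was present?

4.13 g

Total n(LiOH) added = 0.4160 x 0.05253 = 0.02185 mol.
n(HClO4) used = 0.06884 x 0.02396 = 0.001649 mol, which equals the excess n(LiOH).
So n(LiOH) consumed by the sample = 0.02185 - 0.001649 = 0.02020 mol.
n(KHC8H4O4) = 0.02020 / 1 = 0.02020 mol.
mass = 0.02020 mol x 204.22 g/mol = 4.13 g.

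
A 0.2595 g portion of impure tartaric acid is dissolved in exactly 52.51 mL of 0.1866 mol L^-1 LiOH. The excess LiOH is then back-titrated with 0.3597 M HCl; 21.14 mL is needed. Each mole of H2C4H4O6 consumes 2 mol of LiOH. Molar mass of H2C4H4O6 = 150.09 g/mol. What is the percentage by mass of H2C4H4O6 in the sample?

Total n(LiOH) added = 0.1866 x 0.05251 = 0.009798 mol.
n(HCl) used = 0.3597 x 0.02114 = 0.007604 mol, which equals the excess n(LiOH).
So n(LiOH) consumed by the sample = 0.009798 - 0.007604 = 0.002194 mol.
n(H2C4H4O6) = 0.002194 / 2 = 0.001097 mol.
mass H2C4H4O6 = 0.001097 x 150.09 = 0.1647 g, so %H2C4H4O6 = 0.1647/0.2595 x 100 = 63.5%.

63.5%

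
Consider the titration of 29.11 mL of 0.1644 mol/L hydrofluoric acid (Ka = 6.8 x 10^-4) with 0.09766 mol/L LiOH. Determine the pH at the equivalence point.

n(HF) = 0.1644 x 0.02911 = 0.004786 mol; V(LiOH) at equivalence = 0.004786/0.09766 = 0.04900 L.
At equivalence all the acid is converted to F-; total volume = 0.02911 + 0.04900 = 0.07811 L, so [F-] = 0.004786/0.07811 = 0.06127 M.
Kb = Kw/Ka = 1.0e-14 / 6.8 x 10^-4 = 1.47e-11.
[OH^-] = sqrt(Kb x [F-]) = sqrt(1.47e-11 x 0.06127) = 9.49e-7 M.
pOH = 6.02, so pH = 14.00 - 6.02 = 7.98.

7.98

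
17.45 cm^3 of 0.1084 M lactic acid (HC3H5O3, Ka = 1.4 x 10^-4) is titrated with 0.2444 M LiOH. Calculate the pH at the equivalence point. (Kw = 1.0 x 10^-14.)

8.36

n(HC3H5O3) = 0.1084 x 0.01745 = 0.001892 mol; V(LiOH) at equivalence = 0.001892/0.2444 = 0.007740 L.
At equivalence all the acid is converted to C3H5O3-; total volume = 0.01745 + 0.007740 = 0.02519 L, so [C3H5O3-] = 0.001892/0.02519 = 0.07509 M.
Kb = Kw/Ka = 1.0e-14 / 1.4 x 10^-4 = 7.14e-11.
[OH^-] = sqrt(Kb x [C3H5O3-]) = sqrt(7.14e-11 x 0.07509) = 2.32e-6 M.
pOH = 5.64, so pH = 14.00 - 5.64 = 8.36.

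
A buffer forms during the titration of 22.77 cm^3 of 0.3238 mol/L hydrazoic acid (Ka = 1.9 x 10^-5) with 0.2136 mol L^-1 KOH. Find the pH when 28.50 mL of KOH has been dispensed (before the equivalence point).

5.40

Initial n(HN3) = 0.3238 x 0.02277 = 0.007373 mol.
n(KOH) added = 0.2136 x 0.02850 = 0.006088 mol, converting that many moles of HN3 to N3-.
Remaining n(HN3) = 0.001285 mol; n(N3-) = 0.006088 mol.
By Henderson-Hasselbalch, pH = pKa + log([A^-]/[HA]) = 4.72 + log(0.006088/0.001285) = 4.72 + (+0.68) = 5.40.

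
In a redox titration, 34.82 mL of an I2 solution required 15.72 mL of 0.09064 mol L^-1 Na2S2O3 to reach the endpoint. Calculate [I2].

0.0205 M

n(Na2S2O3) = 0.09064 x 0.01572 = 0.001425 mol.
From the balanced equation, 2 mol Na2S2O3 reacts with 1 mol I2, so n(I2) = 0.001425 x 1/2 = 0.0007124 mol.
[I2] = 0.0007124 / 0.03482 L = 0.0205 M.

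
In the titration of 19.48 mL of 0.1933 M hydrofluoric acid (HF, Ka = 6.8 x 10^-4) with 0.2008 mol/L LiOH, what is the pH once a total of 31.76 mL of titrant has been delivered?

n(acid) = 0.1933 x 0.01948 = 0.003765 mol; n(LiOH) added = 0.2008 x 0.03176 = 0.006377 mol.
Base is in excess by 0.006377 - 0.003765 = 0.002612 mol in a total volume of 0.05124 L.
[OH^-] = 0.002612/0.05124 = 0.05097 M, so pOH = 1.29 and pH = 14.00 - 1.29 = 12.71.

12.71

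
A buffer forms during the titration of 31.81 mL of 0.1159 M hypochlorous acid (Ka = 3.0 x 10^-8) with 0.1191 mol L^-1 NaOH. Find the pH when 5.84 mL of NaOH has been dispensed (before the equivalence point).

Initial n(HClO) = 0.1159 x 0.03181 = 0.003687 mol.
n(NaOH) added = 0.1191 x 0.005840 = 0.0006955 mol, converting that many moles of HClO to ClO-.
Remaining n(HClO) = 0.002991 mol; n(ClO-) = 0.0006955 mol.
By Henderson-Hasselbalch, pH = pKa + log([A^-]/[HA]) = 7.52 + log(0.0006955/0.002991) = 7.52 + (-0.63) = 6.89.

6.89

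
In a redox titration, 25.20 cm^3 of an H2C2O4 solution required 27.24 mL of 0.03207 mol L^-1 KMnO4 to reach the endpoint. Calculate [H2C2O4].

n(KMnO4) = 0.03207 x 0.02724 = 0.0008736 mol.
From the balanced equation, 2 mol KMnO4 reacts with 5 mol H2C2O4, so n(H2C2O4) = 0.0008736 x 5/2 = 0.002184 mol.
[H2C2O4] = 0.002184 / 0.02520 L = 0.0867 M.

0.0867 M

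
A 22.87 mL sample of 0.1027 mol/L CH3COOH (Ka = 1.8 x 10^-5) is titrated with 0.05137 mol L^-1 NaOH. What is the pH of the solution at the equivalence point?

8.64

n(CH3COOH) = 0.1027 x 0.02287 = 0.002349 mol; V(NaOH) at equivalence = 0.002349/0.05137 = 0.04572 L.
At equivalence all the acid is converted to CH3COO-; total volume = 0.02287 + 0.04572 = 0.06859 L, so [CH3COO-] = 0.002349/0.06859 = 0.03424 M.
Kb = Kw/Ka = 1.0e-14 / 1.8 x 10^-5 = 5.56e-10.
[OH^-] = sqrt(Kb x [CH3COO-]) = sqrt(5.56e-10 x 0.03424) = 4.36e-6 M.
pOH = 5.36, so pH = 14.00 - 5.36 = 8.64.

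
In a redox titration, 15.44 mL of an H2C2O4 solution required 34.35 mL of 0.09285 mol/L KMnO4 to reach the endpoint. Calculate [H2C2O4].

0.516 M

n(KMnO4) = 0.09285 x 0.03435 = 0.003189 mol.
From the balanced equation, 2 mol KMnO4 reacts with 5 mol H2C2O4, so n(H2C2O4) = 0.003189 x 5/2 = 0.007973 mol.
[H2C2O4] = 0.007973 / 0.01544 L = 0.516 M.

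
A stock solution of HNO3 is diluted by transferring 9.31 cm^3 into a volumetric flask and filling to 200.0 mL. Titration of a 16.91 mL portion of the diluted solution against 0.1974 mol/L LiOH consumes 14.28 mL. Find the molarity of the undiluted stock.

n(LiOH) = 0.1974 x 0.01428 = 0.002819 mol.
n(HNO3) in the aliquot = 0.002819 mol.
[diluted HNO3] = 0.002819 / 0.01691 = 0.1667 M.
Dilution factor = 200.0/9.310 = 21.48, so [stock] = 0.1667 x 21.48 = 3.58 M.

3.58 M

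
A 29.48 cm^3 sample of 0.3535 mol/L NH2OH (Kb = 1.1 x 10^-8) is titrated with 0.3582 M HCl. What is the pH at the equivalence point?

n(NH2OH) = 0.3535 x 0.02948 = 0.01042 mol; V(HCl) at equivalence = 0.01042/0.3582 = 0.02909 L.
At equivalence the base is fully converted to NH3OH+; total volume = 0.05857 L, so [NH3OH+] = 0.01042/0.05857 = 0.1779 M.
Ka(NH3OH+) = Kw/Kb = 1.0e-14 / 1.1 x 10^-8 = 9.09e-7.
[H^+] = sqrt(Ka x [NH3OH+]) = sqrt(9.09e-7 x 0.1779) = 0.000402 M.
pH = -log(0.000402) = 3.40.

3.40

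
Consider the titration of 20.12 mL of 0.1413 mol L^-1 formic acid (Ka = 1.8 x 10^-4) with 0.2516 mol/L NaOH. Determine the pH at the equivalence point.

8.35

n(HCOOH) = 0.1413 x 0.02012 = 0.002843 mol; V(NaOH) at equivalence = 0.002843/0.2516 = 0.01130 L.
At equivalence all the acid is converted to HCOO-; total volume = 0.02012 + 0.01130 = 0.03142 L, so [HCOO-] = 0.002843/0.03142 = 0.09048 M.
Kb = Kw/Ka = 1.0e-14 / 1.8 x 10^-4 = 5.56e-11.
[OH^-] = sqrt(Kb x [HCOO-]) = sqrt(5.56e-11 x 0.09048) = 2.24e-6 M.
pOH = 5.65, so pH = 14.00 - 5.65 = 8.35.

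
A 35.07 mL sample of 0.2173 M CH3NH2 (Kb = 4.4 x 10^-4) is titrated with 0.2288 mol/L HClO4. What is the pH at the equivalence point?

n(CH3NH2) = 0.2173 x 0.03507 = 0.007621 mol; V(HClO4) at equivalence = 0.007621/0.2288 = 0.03331 L.
At equivalence the base is fully converted to CH3NH3+; total volume = 0.06838 L, so [CH3NH3+] = 0.007621/0.06838 = 0.1115 M.
Ka(CH3NH3+) = Kw/Kb = 1.0e-14 / 4.4 x 10^-4 = 2.27e-11.
[H^+] = sqrt(Ka x [CH3NH3+]) = sqrt(2.27e-11 x 0.1115) = 1.59e-6 M.
pH = -log(1.59e-6) = 5.80.

5.80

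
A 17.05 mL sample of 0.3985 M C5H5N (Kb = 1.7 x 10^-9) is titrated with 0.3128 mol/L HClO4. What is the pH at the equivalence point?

2.99

n(C5H5N) = 0.3985 x 0.01705 = 0.006794 mol; V(HClO4) at equivalence = 0.006794/0.3128 = 0.02172 L.
At equivalence the base is fully converted to C5H5NH+; total volume = 0.03877 L, so [C5H5NH+] = 0.006794/0.03877 = 0.1752 M.
Ka(C5H5NH+) = Kw/Kb = 1.0e-14 / 1.7 x 10^-9 = 5.88e-6.
[H^+] = sqrt(Ka x [C5H5NH+]) = sqrt(5.88e-6 x 0.1752) = 0.00102 M.
pH = -log(0.00102) = 2.99.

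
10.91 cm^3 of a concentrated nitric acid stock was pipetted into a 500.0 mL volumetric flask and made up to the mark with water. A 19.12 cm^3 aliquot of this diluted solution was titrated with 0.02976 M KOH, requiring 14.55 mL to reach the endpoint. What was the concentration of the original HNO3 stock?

n(KOH) = 0.02976 x 0.01455 = 0.0004330 mol.
n(HNO3) in the aliquot = 0.0004330 mol.
[diluted HNO3] = 0.0004330 / 0.01912 = 0.02265 M.
Dilution factor = 500.0/10.91 = 45.83, so [stock] = 0.02265 x 45.83 = 1.04 M.

1.04 M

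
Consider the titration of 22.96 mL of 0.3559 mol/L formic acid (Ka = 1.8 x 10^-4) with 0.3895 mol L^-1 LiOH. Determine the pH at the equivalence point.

n(HCOOH) = 0.3559 x 0.02296 = 0.008171 mol; V(LiOH) at equivalence = 0.008171/0.3895 = 0.02098 L.
At equivalence all the acid is converted to HCOO-; total volume = 0.02296 + 0.02098 = 0.04394 L, so [HCOO-] = 0.008171/0.04394 = 0.1860 M.
Kb = Kw/Ka = 1.0e-14 / 1.8 x 10^-4 = 5.56e-11.
[OH^-] = sqrt(Kb x [HCOO-]) = sqrt(5.56e-11 x 0.1860) = 3.21e-6 M.
pOH = 5.49, so pH = 14.00 - 5.49 = 8.51.

8.51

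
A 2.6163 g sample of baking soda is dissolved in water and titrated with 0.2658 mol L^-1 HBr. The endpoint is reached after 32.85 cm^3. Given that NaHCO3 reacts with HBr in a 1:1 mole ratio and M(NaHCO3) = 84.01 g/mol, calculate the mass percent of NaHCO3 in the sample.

28.0%

n(HBr) = 0.2658 x 0.03285 = 0.008732 mol.
n(NaHCO3) = 0.008732 / 1 = 0.008732 mol.
mass of NaHCO3 = 0.008732 x 84.01 = 0.7335 g.
% purity = 0.7335 / 2.6163 x 100 = 28.0%.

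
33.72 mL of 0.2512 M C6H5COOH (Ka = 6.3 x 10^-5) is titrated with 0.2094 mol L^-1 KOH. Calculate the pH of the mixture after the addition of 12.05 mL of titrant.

3.83

Initial n(C6H5COOH) = 0.2512 x 0.03372 = 0.008470 mol.
n(KOH) added = 0.2094 x 0.01205 = 0.002523 mol, converting that many moles of C6H5COOH to C6H5COO-.
Remaining n(C6H5COOH) = 0.005947 mol; n(C6H5COO-) = 0.002523 mol.
By Henderson-Hasselbalch, pH = pKa + log([A^-]/[HA]) = 4.20 + log(0.002523/0.005947) = 4.20 + (-0.37) = 3.83.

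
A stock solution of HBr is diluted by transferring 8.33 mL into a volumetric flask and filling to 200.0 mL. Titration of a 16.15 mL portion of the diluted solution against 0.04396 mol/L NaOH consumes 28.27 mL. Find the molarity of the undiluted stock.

1.85 M

n(NaOH) = 0.04396 x 0.02827 = 0.001243 mol.
n(HBr) in the aliquot = 0.001243 mol.
[diluted HBr] = 0.001243 / 0.01615 = 0.07695 M.
Dilution factor = 200.0/8.330 = 24.01, so [stock] = 0.07695 x 24.01 = 1.85 M.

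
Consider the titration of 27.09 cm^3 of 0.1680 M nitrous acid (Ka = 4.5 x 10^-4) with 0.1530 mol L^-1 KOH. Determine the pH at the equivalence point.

n(HNO2) = 0.1680 x 0.02709 = 0.004551 mol; V(KOH) at equivalence = 0.004551/0.1530 = 0.02975 L.
At equivalence all the acid is converted to NO2-; total volume = 0.02709 + 0.02975 = 0.05684 L, so [NO2-] = 0.004551/0.05684 = 0.08007 M.
Kb = Kw/Ka = 1.0e-14 / 4.5 x 10^-4 = 2.22e-11.
[OH^-] = sqrt(Kb x [NO2-]) = sqrt(2.22e-11 x 0.08007) = 1.33e-6 M.
pOH = 5.87, so pH = 14.00 - 5.87 = 8.13.

8.13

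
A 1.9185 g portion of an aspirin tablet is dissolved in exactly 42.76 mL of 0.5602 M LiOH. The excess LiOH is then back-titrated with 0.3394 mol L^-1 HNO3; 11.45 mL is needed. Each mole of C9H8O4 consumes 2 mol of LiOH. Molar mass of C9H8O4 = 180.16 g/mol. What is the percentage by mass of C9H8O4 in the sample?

94.2%

Total n(LiOH) added = 0.5602 x 0.04276 = 0.02395 mol.
n(HNO3) used = 0.3394 x 0.01145 = 0.003886 mol, which equals the excess n(LiOH).
So n(LiOH) consumed by the sample = 0.02395 - 0.003886 = 0.02007 mol.
n(C9H8O4) = 0.02007 / 2 = 0.01003 mol.
mass C9H8O4 = 0.01003 x 180.16 = 1.808 g, so %C9H8O4 = 1.808/1.9185 x 100 = 94.2%.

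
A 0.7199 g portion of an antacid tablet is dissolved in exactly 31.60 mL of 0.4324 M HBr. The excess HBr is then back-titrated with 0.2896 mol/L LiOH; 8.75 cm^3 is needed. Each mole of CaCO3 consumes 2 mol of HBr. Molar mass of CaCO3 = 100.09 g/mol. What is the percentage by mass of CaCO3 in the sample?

77.4%

Total n(HBr) added = 0.4324 x 0.03160 = 0.01366 mol.
n(LiOH) used = 0.2896 x 0.008750 = 0.002534 mol, which equals the excess n(HBr).
So n(HBr) consumed by the sample = 0.01366 - 0.002534 = 0.01113 mol.
n(CaCO3) = 0.01113 / 2 = 0.005565 mol.
mass CaCO3 = 0.005565 x 100.09 = 0.5570 g, so %CaCO3 = 0.5570/0.7199 x 100 = 77.4%.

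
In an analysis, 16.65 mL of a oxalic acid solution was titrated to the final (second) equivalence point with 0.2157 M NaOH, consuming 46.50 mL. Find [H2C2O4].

0.301 M

n(NaOH) = 0.2157 x 0.04650 = 0.01003 mol.
At the final (second) equivalence point, 2 mol OH^- react per mol H2C2O4, so n(H2C2O4) = 0.01003 / 2 = 0.005015 mol.
[H2C2O4] = 0.005015 / 0.01665 L = 0.301 M.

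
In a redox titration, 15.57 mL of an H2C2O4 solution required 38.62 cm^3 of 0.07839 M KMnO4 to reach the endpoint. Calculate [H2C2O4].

n(KMnO4) = 0.07839 x 0.03862 = 0.003027 mol.
From the balanced equation, 2 mol KMnO4 reacts with 5 mol H2C2O4, so n(H2C2O4) = 0.003027 x 5/2 = 0.007569 mol.
[H2C2O4] = 0.007569 / 0.01557 L = 0.486 M.

0.486 M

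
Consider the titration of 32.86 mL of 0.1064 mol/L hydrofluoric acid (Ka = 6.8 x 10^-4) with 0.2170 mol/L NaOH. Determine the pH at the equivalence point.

n(HF) = 0.1064 x 0.03286 = 0.003496 mol; V(NaOH) at equivalence = 0.003496/0.2170 = 0.01611 L.
At equivalence all the acid is converted to F-; total volume = 0.03286 + 0.01611 = 0.04897 L, so [F-] = 0.003496/0.04897 = 0.07139 M.
Kb = Kw/Ka = 1.0e-14 / 6.8 x 10^-4 = 1.47e-11.
[OH^-] = sqrt(Kb x [F-]) = sqrt(1.47e-11 x 0.07139) = 1.02e-6 M.
pOH = 5.99, so pH = 14.00 - 5.99 = 8.01.

8.01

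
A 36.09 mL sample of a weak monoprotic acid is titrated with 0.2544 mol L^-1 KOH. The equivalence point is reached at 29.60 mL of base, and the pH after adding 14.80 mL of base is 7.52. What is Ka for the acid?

14.80 mL is half of the equivalence volume, so this is the half-equivalence point where [HA] = [A^-].
At half-equivalence pH = pKa, so pKa = 7.52.
Ka = 10^(-7.52) = 3.0 x 10^-8.

3.0 x 10^-8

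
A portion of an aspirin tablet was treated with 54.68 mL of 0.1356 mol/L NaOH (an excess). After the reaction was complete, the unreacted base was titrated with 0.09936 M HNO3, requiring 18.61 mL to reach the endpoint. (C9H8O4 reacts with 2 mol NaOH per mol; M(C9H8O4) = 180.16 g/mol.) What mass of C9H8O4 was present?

Total n(NaOH) added = 0.1356 x 0.05468 = 0.007415 mol.
n(HNO3) used = 0.09936 x 0.01861 = 0.001849 mol, which equals the excess n(NaOH).
So n(NaOH) consumed by the sample = 0.007415 - 0.001849 = 0.005566 mol.
n(C9H8O4) = 0.005566 / 2 = 0.002783 mol.
mass = 0.002783 mol x 180.16 g/mol = 0.501 g.

0.501 g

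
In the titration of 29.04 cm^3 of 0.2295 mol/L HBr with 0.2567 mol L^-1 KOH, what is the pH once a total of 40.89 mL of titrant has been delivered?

n(acid) = 0.2295 x 0.02904 = 0.006665 mol; n(KOH) added = 0.2567 x 0.04089 = 0.01050 mol.
Base is in excess by 0.01050 - 0.006665 = 0.003832 mol in a total volume of 0.06993 L.
[OH^-] = 0.003832/0.06993 = 0.05479 M, so pOH = 1.26 and pH = 14.00 - 1.26 = 12.74.

12.74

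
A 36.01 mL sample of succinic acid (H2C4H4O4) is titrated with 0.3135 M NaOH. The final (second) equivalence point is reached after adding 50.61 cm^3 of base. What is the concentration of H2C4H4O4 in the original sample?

n(NaOH) = 0.3135 x 0.05061 = 0.01587 mol.
At the final (second) equivalence point, 2 mol OH^- react per mol H2C4H4O4, so n(H2C4H4O4) = 0.01587 / 2 = 0.007933 mol.
[H2C4H4O4] = 0.007933 / 0.03601 L = 0.220 M.

0.220 M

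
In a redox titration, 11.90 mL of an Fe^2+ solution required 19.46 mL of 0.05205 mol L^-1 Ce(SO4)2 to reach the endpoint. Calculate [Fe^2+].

0.0851 M

n(Ce(SO4)2) = 0.05205 x 0.01946 = 0.001013 mol.
From the balanced equation, 1 mol Ce(SO4)2 reacts with 1 mol Fe^2+, so n(Fe^2+) = 0.001013 x 1/1 = 0.001013 mol.
[Fe^2+] = 0.001013 / 0.01190 L = 0.0851 M.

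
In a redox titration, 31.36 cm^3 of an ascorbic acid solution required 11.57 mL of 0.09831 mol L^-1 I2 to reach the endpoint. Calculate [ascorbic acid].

n(I2) = 0.09831 x 0.01157 = 0.001137 mol.
From the balanced equation, 1 mol I2 reacts with 1 mol ascorbic acid, so n(ascorbic acid) = 0.001137 x 1/1 = 0.001137 mol.
[ascorbic acid] = 0.001137 / 0.03136 L = 0.0363 M.

0.0363 M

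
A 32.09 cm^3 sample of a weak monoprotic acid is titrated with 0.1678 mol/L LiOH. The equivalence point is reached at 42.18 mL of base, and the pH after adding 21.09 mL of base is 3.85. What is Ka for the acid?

1.4 x 10^-4

21.09 mL is half of the equivalence volume, so this is the half-equivalence point where [HA] = [A^-].
At half-equivalence pH = pKa, so pKa = 3.85.
Ka = 10^(-3.85) = 1.4 x 10^-4.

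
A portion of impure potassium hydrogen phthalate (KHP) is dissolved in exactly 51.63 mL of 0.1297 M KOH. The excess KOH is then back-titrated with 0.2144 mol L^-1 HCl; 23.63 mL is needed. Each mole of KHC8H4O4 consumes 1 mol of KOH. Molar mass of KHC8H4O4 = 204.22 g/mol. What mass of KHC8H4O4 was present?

Total n(KOH) added = 0.1297 x 0.05163 = 0.006696 mol.
n(HCl) used = 0.2144 x 0.02363 = 0.005066 mol, which equals the excess n(KOH).
So n(KOH) consumed by the sample = 0.006696 - 0.005066 = 0.001630 mol.
n(KHC8H4O4) = 0.001630 / 1 = 0.001630 mol.
mass = 0.001630 mol x 204.22 g/mol = 0.333 g.

0.333 g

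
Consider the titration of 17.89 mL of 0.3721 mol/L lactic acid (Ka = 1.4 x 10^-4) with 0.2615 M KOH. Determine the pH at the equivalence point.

8.52

n(HC3H5O3) = 0.3721 x 0.01789 = 0.006657 mol; V(KOH) at equivalence = 0.006657/0.2615 = 0.02546 L.
At equivalence all the acid is converted to C3H5O3-; total volume = 0.01789 + 0.02546 = 0.04335 L, so [C3H5O3-] = 0.006657/0.04335 = 0.1536 M.
Kb = Kw/Ka = 1.0e-14 / 1.4 x 10^-4 = 7.14e-11.
[OH^-] = sqrt(Kb x [C3H5O3-]) = sqrt(7.14e-11 x 0.1536) = 3.31e-6 M.
pOH = 5.48, so pH = 14.00 - 5.48 = 8.52.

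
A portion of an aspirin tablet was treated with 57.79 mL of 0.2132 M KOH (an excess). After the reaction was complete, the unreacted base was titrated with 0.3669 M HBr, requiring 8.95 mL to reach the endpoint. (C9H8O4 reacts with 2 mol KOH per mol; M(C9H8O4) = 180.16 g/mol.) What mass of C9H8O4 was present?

0.814 g

Total n(KOH) added = 0.2132 x 0.05779 = 0.01232 mol.
n(HBr) used = 0.3669 x 0.008950 = 0.003284 mol, which equals the excess n(KOH).
So n(KOH) consumed by the sample = 0.01232 - 0.003284 = 0.009037 mol.
n(C9H8O4) = 0.009037 / 2 = 0.004519 mol.
mass = 0.004519 mol x 180.16 g/mol = 0.814 g.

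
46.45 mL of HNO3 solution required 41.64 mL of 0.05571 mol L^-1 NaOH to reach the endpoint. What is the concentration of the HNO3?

n(NaOH) delivered = 0.05571 x 0.04164 = 0.002320 mol.
For a 1:1 reaction, n(HNO3) = 0.002320 mol.
[HNO3] = 0.002320 mol / 0.04645 L = 0.0499 M.

0.0499 M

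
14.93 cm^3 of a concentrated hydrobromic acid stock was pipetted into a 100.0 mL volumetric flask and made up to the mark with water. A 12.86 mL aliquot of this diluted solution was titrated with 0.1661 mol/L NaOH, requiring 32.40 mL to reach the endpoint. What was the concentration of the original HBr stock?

2.80 M

n(NaOH) = 0.1661 x 0.03240 = 0.005382 mol.
n(HBr) in the aliquot = 0.005382 mol.
[diluted HBr] = 0.005382 / 0.01286 = 0.4185 M.
Dilution factor = 100.0/14.93 = 6.698, so [stock] = 0.4185 x 6.698 = 2.80 M.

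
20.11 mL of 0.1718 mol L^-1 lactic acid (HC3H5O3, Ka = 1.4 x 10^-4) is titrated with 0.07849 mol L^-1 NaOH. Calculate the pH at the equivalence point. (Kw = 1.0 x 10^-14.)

8.29

n(HC3H5O3) = 0.1718 x 0.02011 = 0.003455 mol; V(NaOH) at equivalence = 0.003455/0.07849 = 0.04402 L.
At equivalence all the acid is converted to C3H5O3-; total volume = 0.02011 + 0.04402 = 0.06413 L, so [C3H5O3-] = 0.003455/0.06413 = 0.05388 M.
Kb = Kw/Ka = 1.0e-14 / 1.4 x 10^-4 = 7.14e-11.
[OH^-] = sqrt(Kb x [C3H5O3-]) = sqrt(7.14e-11 x 0.05388) = 1.96e-6 M.
pOH = 5.71, so pH = 14.00 - 5.71 = 8.29.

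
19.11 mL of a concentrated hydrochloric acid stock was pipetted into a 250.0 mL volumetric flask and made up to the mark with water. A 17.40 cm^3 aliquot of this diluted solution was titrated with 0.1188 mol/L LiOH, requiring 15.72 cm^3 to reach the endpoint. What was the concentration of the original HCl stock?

1.40 M

n(LiOH) = 0.1188 x 0.01572 = 0.001868 mol.
n(HCl) in the aliquot = 0.001868 mol.
[diluted HCl] = 0.001868 / 0.01740 = 0.1073 M.
Dilution factor = 250.0/19.11 = 13.08, so [stock] = 0.1073 x 13.08 = 1.40 M.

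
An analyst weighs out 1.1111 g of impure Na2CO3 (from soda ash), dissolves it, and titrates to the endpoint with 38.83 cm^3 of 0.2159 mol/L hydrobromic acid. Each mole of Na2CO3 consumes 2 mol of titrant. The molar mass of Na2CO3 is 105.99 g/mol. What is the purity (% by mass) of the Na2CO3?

40.0%

n(HBr) = 0.2159 x 0.03883 = 0.008383 mol.
n(Na2CO3) = 0.008383 / 2 = 0.004192 mol.
mass of Na2CO3 = 0.004192 x 105.99 = 0.4443 g.
% purity = 0.4443 / 1.1111 x 100 = 40.0%.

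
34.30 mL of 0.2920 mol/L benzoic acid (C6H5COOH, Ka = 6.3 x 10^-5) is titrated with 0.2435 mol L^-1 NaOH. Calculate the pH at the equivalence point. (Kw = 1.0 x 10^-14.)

n(C6H5COOH) = 0.2920 x 0.03430 = 0.01002 mol; V(NaOH) at equivalence = 0.01002/0.2435 = 0.04113 L.
At equivalence all the acid is converted to C6H5COO-; total volume = 0.03430 + 0.04113 = 0.07543 L, so [C6H5COO-] = 0.01002/0.07543 = 0.1328 M.
Kb = Kw/Ka = 1.0e-14 / 6.3 x 10^-5 = 1.59e-10.
[OH^-] = sqrt(Kb x [C6H5COO-]) = sqrt(1.59e-10 x 0.1328) = 4.59e-6 M.
pOH = 5.34, so pH = 14.00 - 5.34 = 8.66.

8.66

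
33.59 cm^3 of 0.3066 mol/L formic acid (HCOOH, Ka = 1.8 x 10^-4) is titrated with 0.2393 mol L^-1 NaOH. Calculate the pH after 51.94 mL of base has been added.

12.40

n(acid) = 0.3066 x 0.03359 = 0.01030 mol; n(NaOH) added = 0.2393 x 0.05194 = 0.01243 mol.
Base is in excess by 0.01243 - 0.01030 = 0.002131 mol in a total volume of 0.08553 L.
[OH^-] = 0.002131/0.08553 = 0.02491 M, so pOH = 1.60 and pH = 14.00 - 1.60 = 12.40.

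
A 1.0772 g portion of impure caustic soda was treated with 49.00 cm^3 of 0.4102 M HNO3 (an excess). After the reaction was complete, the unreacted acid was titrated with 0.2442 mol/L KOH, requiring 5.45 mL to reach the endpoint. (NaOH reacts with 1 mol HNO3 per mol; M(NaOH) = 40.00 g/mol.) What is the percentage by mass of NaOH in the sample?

Total n(HNO3) added = 0.4102 x 0.04900 = 0.02010 mol.
n(KOH) used = 0.2442 x 0.005450 = 0.001331 mol, which equals the excess n(HNO3).
So n(HNO3) consumed by the sample = 0.02010 - 0.001331 = 0.01877 mol.
n(NaOH) = 0.01877 / 1 = 0.01877 mol.
mass NaOH = 0.01877 x 40.00 = 0.7508 g, so %NaOH = 0.7508/1.0772 x 100 = 69.7%.

69.7%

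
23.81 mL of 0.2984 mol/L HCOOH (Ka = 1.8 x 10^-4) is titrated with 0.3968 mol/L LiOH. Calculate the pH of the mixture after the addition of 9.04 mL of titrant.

Initial n(HCOOH) = 0.2984 x 0.02381 = 0.007105 mol.
n(LiOH) added = 0.3968 x 0.009040 = 0.003587 mol, converting that many moles of HCOOH to HCOO-.
Remaining n(HCOOH) = 0.003518 mol; n(HCOO-) = 0.003587 mol.
By Henderson-Hasselbalch, pH = pKa + log([A^-]/[HA]) = 3.74 + log(0.003587/0.003518) = 3.74 + (+0.01) = 3.75.

3.75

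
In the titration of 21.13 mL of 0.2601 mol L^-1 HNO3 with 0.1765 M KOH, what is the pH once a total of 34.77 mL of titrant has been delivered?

12.06

n(acid) = 0.2601 x 0.02113 = 0.005496 mol; n(KOH) added = 0.1765 x 0.03477 = 0.006137 mol.
Base is in excess by 0.006137 - 0.005496 = 0.0006410 mol in a total volume of 0.05590 L.
[OH^-] = 0.0006410/0.05590 = 0.01147 M, so pOH = 1.94 and pH = 14.00 - 1.94 = 12.06.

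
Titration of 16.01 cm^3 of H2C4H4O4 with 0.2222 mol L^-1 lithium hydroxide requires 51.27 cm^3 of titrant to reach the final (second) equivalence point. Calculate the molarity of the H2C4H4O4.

0.356 M

n(LiOH) = 0.2222 x 0.05127 = 0.01139 mol.
At the final (second) equivalence point, 2 mol OH^- react per mol H2C4H4O4, so n(H2C4H4O4) = 0.01139 / 2 = 0.005696 mol.
[H2C4H4O4] = 0.005696 / 0.01601 L = 0.356 M.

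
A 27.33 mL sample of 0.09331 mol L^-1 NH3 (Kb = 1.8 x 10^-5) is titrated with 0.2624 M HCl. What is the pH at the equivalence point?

n(NH3) = 0.09331 x 0.02733 = 0.002550 mol; V(HCl) at equivalence = 0.002550/0.2624 = 0.009719 L.
At equivalence the base is fully converted to NH4+; total volume = 0.03705 L, so [NH4+] = 0.002550/0.03705 = 0.06883 M.
Ka(NH4+) = Kw/Kb = 1.0e-14 / 1.8 x 10^-5 = 5.56e-10.
[H^+] = sqrt(Ka x [NH4+]) = sqrt(5.56e-10 x 0.06883) = 6.18e-6 M.
pH = -log(6.18e-6) = 5.21.

5.21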